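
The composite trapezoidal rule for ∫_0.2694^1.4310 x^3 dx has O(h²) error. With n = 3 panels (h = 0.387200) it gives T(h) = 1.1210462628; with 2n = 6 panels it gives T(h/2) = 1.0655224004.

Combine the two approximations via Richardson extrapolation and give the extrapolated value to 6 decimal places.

Order 2 gives 2^r = 4 and 2^r − 1 = 3.
Numerator 4 × A(h/2) − A(h) = 4 × 1.0655224004 − 1.1210462628 = 3.1410433388
Extrapolated: 3.1410433388 / 3 = 1.0470144463
Gap between inputs: 5.552e-02; correction applied: −0.0185079541.

1.047014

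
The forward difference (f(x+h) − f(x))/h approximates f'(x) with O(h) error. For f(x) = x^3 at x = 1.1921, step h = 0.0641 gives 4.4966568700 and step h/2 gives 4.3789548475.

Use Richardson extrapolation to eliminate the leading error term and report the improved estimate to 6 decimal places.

4.261253

With r = 1 the leading error scales as h^1, so the weight is 2^1 = 2.
2*4.3789548475 = 8.7579096950; subtract 4.4966568700 → 4.2612528250
Denominator 2 − 1 = 1.
Extrapolated: 4.2612528250 / 1 = 4.2612528250
Correction |R − A(h/2)| = 1.177e-01; gap |A(h/2) − A(h)| = 1.177e-01.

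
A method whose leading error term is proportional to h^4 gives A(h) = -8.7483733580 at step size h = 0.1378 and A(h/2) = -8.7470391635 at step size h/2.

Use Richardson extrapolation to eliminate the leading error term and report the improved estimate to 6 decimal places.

-8.746950

r = 4: numerator weight 16, denominator 15.
16·(-8.7470391635) = -139.9526266160; (-139.9526266160) − (-8.7483733580) = -131.2042532580
Divide by 2^4 − 1 = 15.
R = (-131.2042532580)/15 = -8.7469502172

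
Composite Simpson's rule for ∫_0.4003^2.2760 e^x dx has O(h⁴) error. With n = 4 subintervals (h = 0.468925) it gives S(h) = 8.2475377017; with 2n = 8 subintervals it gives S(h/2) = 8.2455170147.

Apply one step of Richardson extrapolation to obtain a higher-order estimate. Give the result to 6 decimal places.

8.245382

r = 4: numerator weight 16, denominator 15.
Numerator 16×A(h/2) − A(h) = 16×8.2455170147 − 8.2475377017 = 123.6807345335
Denominator 16 − 1 = 15.
Extrapolated: 123.6807345335 / 15 = 8.2453823022
Gap between inputs: 2.021e-03; correction applied: −0.0001347125.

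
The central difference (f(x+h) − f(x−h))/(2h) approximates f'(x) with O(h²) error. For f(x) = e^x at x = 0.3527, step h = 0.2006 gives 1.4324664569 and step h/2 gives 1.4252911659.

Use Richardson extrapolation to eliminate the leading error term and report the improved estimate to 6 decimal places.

1.422899

Error is O(h^2); halving h shrinks it by 2^2 = 4.
Weighted: 5.7011646636 − 1.4324664569 = 4.2686982067
(4 × 1.4252911659 − 1.4324664569)/(4 − 1) = 1.4228994022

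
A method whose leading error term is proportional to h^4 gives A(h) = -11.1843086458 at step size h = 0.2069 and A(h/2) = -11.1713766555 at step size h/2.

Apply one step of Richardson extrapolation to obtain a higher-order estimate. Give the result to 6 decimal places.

-11.170515

Error is O(h^4); halving h shrinks it by 2^4 = 16.
2^4 × A(h/2) = -178.7420264880; minus A(h) gives -167.5577178422.
Denominator 16 − 1 = 15.
Extrapolated: (-167.5577178422) / 15 = -11.1705145228
Gap between inputs: 1.293e-02; correction applied: +0.0008621327.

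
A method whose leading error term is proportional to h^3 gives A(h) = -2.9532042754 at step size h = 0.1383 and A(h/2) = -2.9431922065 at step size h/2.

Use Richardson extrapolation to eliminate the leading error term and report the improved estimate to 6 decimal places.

Leading term ∝ h^3; use weight 8 = 2^3.
2^3·A(h/2) = -23.5455376520; minus A(h) gives -20.5923333766.
Denominator 8 − 1 = 7.
Extrapolated: (-20.5923333766) / 7 = -2.9417619109
Correction |R − A(h/2)| = 1.430e-03; gap |A(h/2) − A(h)| = 1.001e-02.

-2.941762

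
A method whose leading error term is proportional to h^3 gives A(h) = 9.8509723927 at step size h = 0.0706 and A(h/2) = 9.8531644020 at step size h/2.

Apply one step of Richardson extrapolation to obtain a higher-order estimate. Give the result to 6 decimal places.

9.853478

The method has order 3: 2^3 = 8.
8 × 9.8531644020 = 78.8253152160; 78.8253152160 − 9.8509723927 = 68.9743428233
Divide by 2^3 − 1 = 7.
Extrapolated: 68.9743428233 / 7 = 9.8534775462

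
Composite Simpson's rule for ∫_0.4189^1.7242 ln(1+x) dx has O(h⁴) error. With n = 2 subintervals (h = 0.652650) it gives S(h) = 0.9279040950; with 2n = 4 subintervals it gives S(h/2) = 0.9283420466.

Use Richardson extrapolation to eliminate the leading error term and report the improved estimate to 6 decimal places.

0.928371

r = 4, so 2^r = 16.
Numerator 16·A(h/2) − A(h) = 16·0.9283420466 − 0.9279040950 = 13.9255686506
Denominator 16 − 1 = 15.
R = 13.9255686506/15 = 0.9283712434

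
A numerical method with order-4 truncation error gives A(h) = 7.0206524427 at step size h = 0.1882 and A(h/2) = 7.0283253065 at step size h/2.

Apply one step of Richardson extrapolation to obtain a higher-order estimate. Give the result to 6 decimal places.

Order 4 gives 2^r = 16 and 2^r − 1 = 15.
2^4 × A(h/2) = 112.4532049040; minus A(h) gives 105.4325524613.
(16 × 7.0283253065 − 7.0206524427)/(16 − 1) = 7.0288368308
Correction |R − A(h/2)| = 5.115e-04; gap |A(h/2) − A(h)| = 7.673e-03.

7.028837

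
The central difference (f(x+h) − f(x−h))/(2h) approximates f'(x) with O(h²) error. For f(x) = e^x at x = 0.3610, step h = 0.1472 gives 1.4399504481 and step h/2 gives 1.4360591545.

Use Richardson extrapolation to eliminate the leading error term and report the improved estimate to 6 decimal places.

1.434762

r = 2: numerator weight 4, denominator 3.
A(h/2) − A(h) = 1.4360591545 − 1.4399504481 = -0.0038912936
Correction (A(h/2) − A(h))/(4 − 1) = (-0.0038912936)/3 = -0.0012970979
R = A(h/2) + (A(h/2) − A(h))/3 = 1.4360591545 − 0.0012970979 = 1.4347620566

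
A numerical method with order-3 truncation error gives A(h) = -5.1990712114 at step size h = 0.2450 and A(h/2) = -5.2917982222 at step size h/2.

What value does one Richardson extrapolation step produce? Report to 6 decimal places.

-5.305045

r = 3: numerator weight 8, denominator 7.
8*(-5.2917982222) = -42.3343857776; (-42.3343857776) − (-5.1990712114) = -37.1353145662
Extrapolated: (-37.1353145662) / 7 = -5.3050449380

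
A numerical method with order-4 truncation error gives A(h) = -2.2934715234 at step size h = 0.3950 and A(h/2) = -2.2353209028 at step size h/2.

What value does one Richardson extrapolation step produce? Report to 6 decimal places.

-2.231444

With r = 4 the leading error scales as h^4, so the weight is 2^4 = 16.
16*(-2.2353209028) = -35.7651344448; subtract (-2.2934715234) → -33.4716629214
Denominator 16 − 1 = 15.
(-33.4716629214) ÷ 15 = -2.2314441948
Correction |R − A(h/2)| = 3.877e-03; gap |A(h/2) − A(h)| = 5.815e-02.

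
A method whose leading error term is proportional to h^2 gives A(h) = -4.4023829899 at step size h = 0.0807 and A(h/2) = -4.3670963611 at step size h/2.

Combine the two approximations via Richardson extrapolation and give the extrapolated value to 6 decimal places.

Error is O(h^2); halving h shrinks it by 2^2 = 4.
2^2×A(h/2) = -17.4683854444; minus A(h) gives -13.0660024545.
Denominator 4 − 1 = 3.
R = (-13.0660024545)/3 = -4.3553341515

-4.355334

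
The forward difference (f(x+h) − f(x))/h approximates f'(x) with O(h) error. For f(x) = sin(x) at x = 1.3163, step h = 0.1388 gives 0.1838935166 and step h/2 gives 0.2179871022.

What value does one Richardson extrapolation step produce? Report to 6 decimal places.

0.252081

r = 1: numerator weight 2, denominator 1.
A(h/2) − A(h) = 0.2179871022 − 0.1838935166 = 0.0340935856
Divide by 2^1 − 1 = 1: 0.0340935856/1 = 0.0340935856
R = A(h/2) + (A(h/2) − A(h))/1 = 0.2179871022 + 0.0340935856 = 0.2520806878
Correction |R − A(h/2)| = 3.409e-02; gap |A(h/2) − A(h)| = 3.409e-02.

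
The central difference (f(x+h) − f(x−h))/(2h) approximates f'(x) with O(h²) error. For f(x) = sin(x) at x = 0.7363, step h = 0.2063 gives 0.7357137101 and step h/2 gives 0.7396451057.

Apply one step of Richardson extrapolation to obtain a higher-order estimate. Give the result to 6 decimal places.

r = 2: numerator weight 4, denominator 3.
4×0.7396451057 = 2.9585804228; 2.9585804228 − 0.7357137101 = 2.2228667127
2.2228667127 ÷ 3 = 0.7409555709
Correction |R − A(h/2)| = 1.310e-03; gap |A(h/2) − A(h)| = 3.931e-03.

0.740956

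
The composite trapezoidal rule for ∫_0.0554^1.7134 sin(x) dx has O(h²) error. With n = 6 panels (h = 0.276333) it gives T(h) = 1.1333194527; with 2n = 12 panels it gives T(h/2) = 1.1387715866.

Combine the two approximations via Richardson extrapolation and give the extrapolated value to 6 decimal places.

Error is O(h^2); halving h shrinks it by 2^2 = 4.
Numerator 4×A(h/2) − A(h) = 4×1.1387715866 − 1.1333194527 = 3.4217668937
Denominator 4 − 1 = 3.
So the Richardson estimate is 1.1405889646.
Shift from A(h/2): +0.0018173780.

1.140589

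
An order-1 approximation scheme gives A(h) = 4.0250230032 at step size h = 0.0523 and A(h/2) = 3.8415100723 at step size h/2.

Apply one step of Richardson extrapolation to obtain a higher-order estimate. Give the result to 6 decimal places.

3.657997

The method has order 1: 2^1 = 2.
2 × 3.8415100723 = 7.6830201446; 7.6830201446 − 4.0250230032 = 3.6579971414
Divide by 2^1 − 1 = 1.
Extrapolated: 3.6579971414 / 1 = 3.6579971414
Correction |R − A(h/2)| = 1.835e-01; gap |A(h/2) − A(h)| = 1.835e-01.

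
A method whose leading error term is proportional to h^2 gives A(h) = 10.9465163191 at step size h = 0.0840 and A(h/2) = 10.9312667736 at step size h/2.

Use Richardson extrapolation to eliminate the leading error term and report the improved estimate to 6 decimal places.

Leading term ∝ h^2; use weight 4 = 2^2.
Top: 4(10.9312667736) − (10.9465163191) = 32.7785507753
Denominator 4 − 1 = 3.
R = 32.7785507753/3 = 10.9261835918

10.926184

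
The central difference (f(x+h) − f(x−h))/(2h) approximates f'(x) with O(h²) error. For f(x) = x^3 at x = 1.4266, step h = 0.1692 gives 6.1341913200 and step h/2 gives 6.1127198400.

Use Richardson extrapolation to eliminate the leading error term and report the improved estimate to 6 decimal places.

6.105563

r = 2, so 2^r = 4.
4×6.1127198400 = 24.4508793600; 24.4508793600 − 6.1341913200 = 18.3166880400
Extrapolated: 18.3166880400 / 3 = 6.1055626800
Shift from A(h/2): −0.0071571600.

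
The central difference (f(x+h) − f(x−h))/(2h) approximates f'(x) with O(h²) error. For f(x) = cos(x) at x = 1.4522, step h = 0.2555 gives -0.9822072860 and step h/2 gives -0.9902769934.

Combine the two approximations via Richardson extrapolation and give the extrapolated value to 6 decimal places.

r = 2: numerator weight 4, denominator 3.
4·(-0.9902769934) − (-0.9822072860) = -2.9789006876
Divide by 2^2 − 1 = 3.
(-2.9789006876) ÷ 3 = -0.9929668959
Shift from A(h/2): −0.0026899025.

-0.992967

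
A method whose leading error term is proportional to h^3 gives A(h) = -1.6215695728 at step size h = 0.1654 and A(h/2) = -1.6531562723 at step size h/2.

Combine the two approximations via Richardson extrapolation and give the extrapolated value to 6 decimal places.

-1.657669

The method has order 3: 2^3 = 8.
8·(-1.6531562723) = -13.2252501784; subtract (-1.6215695728) → -11.6036806056
(-11.6036806056) ÷ 7 = -1.6576686579
Correction |R − A(h/2)| = 4.512e-03; gap |A(h/2) − A(h)| = 3.159e-02.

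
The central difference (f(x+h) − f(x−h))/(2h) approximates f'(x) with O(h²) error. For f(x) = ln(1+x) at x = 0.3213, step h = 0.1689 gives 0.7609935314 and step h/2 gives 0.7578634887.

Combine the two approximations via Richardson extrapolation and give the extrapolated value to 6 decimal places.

0.756820

Leading term ∝ h^2; use weight 4 = 2^2.
4×0.7578634887 = 3.0314539548; subtract 0.7609935314 → 2.2704604234
Denominator 4 − 1 = 3.
Result: 0.7568201411
Correction |R − A(h/2)| = 1.043e-03; gap |A(h/2) − A(h)| = 3.130e-03.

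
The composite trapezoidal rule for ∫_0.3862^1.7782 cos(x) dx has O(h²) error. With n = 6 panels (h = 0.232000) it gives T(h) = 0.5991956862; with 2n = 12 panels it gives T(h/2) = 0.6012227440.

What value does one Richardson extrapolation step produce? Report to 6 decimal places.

0.601898

r = 2: numerator weight 4, denominator 3.
2^2·A(h/2) = 2.4048909760; minus A(h) gives 1.8056952898.
Divide by 2^2 − 1 = 3.
R = 1.8056952898/3 = 0.6018984299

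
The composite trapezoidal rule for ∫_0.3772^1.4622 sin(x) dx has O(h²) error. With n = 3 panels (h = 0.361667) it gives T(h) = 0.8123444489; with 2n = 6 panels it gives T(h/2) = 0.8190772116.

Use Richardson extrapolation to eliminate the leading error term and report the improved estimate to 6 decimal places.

0.821321

With r = 2 the leading error scales as h^2, so the weight is 2^2 = 4.
2^2 × A(h/2) = 3.2763088464; minus A(h) gives 2.4639643975.
R = 2.4639643975/3 = 0.8213214658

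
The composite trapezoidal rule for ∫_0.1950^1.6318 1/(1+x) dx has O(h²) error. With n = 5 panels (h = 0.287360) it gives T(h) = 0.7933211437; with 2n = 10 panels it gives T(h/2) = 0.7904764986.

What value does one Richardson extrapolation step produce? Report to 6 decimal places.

0.789528

Error is O(h^2); halving h shrinks it by 2^2 = 4.
4 × 0.7904764986 − 0.7933211437 = 2.3685848507
Denominator 4 − 1 = 3.
2.3685848507 ÷ 3 = 0.7895282836
Gap between inputs: 2.845e-03; correction applied: −0.0009482150.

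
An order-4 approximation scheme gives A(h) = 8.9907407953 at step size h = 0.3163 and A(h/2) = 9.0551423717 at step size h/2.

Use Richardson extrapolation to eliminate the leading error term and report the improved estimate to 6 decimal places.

r = 4, so 2^r = 16.
2^4×A(h/2) = 144.8822779472; minus A(h) gives 135.8915371519.
(16×9.0551423717 − 8.9907407953)/(16 − 1) = 9.0594358101
Gap between inputs: 6.440e-02; correction applied: +0.0042934384.

9.059436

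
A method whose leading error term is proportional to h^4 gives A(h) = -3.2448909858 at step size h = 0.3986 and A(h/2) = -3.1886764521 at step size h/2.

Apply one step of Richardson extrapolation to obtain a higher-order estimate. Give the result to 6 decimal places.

r = 4, so 2^r = 16.
16 × (-3.1886764521) = -51.0188232336; (-51.0188232336) − (-3.2448909858) = -47.7739322478
Extrapolated: (-47.7739322478) / 15 = -3.1849288165

-3.184929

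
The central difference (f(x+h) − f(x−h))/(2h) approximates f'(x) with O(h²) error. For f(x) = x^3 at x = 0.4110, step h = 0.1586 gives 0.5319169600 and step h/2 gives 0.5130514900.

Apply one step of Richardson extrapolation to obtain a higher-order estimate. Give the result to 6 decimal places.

0.506763

Error is O(h^2); halving h shrinks it by 2^2 = 4.
4×0.5130514900 = 2.0522059600; subtract 0.5319169600 → 1.5202890000
(4×0.5130514900 − 0.5319169600)/(4 − 1) = 0.5067630000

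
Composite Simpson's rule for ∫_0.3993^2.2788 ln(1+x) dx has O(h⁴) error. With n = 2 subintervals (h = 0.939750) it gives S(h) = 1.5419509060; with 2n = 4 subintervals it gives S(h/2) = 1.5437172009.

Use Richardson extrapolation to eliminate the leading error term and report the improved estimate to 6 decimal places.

The method has order 4: 2^4 = 16.
16×1.5437172009 − 1.5419509060 = 23.1575243084
Divide by 2^4 − 1 = 15.
R = 23.1575243084/15 = 1.5438349539

1.543835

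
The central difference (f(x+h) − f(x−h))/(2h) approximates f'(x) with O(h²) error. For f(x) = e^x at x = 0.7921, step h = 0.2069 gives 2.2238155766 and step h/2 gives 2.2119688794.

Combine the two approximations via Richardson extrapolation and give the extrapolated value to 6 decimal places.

2.208020

r = 2: numerator weight 4, denominator 3.
A(h/2) − A(h) = 2.2119688794 − 2.2238155766 = -0.0118466972
Correction (A(h/2) − A(h))/(4 − 1) = (-0.0118466972)/3 = -0.0039488991
R = 2.2119688794 − 0.0039488991 = 2.2080199803
Correction |R − A(h/2)| = 3.949e-03; gap |A(h/2) − A(h)| = 1.185e-02.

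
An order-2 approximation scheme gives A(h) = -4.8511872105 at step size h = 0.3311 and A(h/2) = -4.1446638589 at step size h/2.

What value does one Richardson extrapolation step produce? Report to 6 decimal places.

Order 2 gives 2^r = 4 and 2^r − 1 = 3.
Numerator 4×A(h/2) − A(h) = 4×(-4.1446638589) − (-4.8511872105) = -11.7274682251
Divide by 2^2 − 1 = 3.
Result: -3.9091560750

-3.909156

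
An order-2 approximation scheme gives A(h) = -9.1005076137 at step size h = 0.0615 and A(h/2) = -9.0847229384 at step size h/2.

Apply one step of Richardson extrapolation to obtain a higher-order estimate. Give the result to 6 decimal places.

Error is O(h^2); halving h shrinks it by 2^2 = 4.
Difference of the inputs: -9.0847229384 − (-9.1005076137) = 0.0157846753
Divide by 2^2 − 1 = 3: 0.0157846753/3 = 0.0052615584
R = -9.0847229384 + 0.0052615584 = -9.0794613800

-9.079461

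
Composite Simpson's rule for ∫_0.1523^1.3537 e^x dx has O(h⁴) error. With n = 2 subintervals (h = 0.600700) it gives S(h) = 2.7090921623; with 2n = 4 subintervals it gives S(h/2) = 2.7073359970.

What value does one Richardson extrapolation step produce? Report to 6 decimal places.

2.707219

Order 4 gives 2^r = 16 and 2^r − 1 = 15.
2^4·A(h/2) = 43.3173759520; minus A(h) gives 40.6082837897.
Divide by 2^4 − 1 = 15.
Result: 2.7072189193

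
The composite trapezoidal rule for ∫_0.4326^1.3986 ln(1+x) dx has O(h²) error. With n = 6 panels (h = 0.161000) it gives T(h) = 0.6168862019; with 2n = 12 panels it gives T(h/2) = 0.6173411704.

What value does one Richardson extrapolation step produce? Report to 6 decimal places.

Error is O(h^2); halving h shrinks it by 2^2 = 4.
Numerator 4·A(h/2) − A(h) = 4·0.6173411704 − 0.6168862019 = 1.8524784797
Denominator 4 − 1 = 3.
1.8524784797 ÷ 3 = 0.6174928266

0.617493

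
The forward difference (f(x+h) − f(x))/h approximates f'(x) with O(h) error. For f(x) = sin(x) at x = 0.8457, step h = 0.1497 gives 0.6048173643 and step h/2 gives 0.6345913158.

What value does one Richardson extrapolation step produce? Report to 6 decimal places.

Leading term ∝ h^1; use weight 2 = 2^1.
Difference of the inputs: 0.6345913158 − 0.6048173643 = 0.0297739515
Divide by 2^1 − 1 = 1: 0.0297739515/1 = 0.0297739515
R = 0.6345913158 + 0.0297739515 = 0.6643652673
Gap between inputs: 2.977e-02; correction applied: +0.0297739515.

0.664365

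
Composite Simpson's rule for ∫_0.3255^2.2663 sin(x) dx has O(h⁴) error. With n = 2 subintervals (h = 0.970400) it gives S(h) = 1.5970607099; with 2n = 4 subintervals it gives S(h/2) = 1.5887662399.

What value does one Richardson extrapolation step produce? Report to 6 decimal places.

r = 4: numerator weight 16, denominator 15.
16*1.5887662399 − 1.5970607099 = 23.8231991285
23.8231991285 ÷ 15 = 1.5882132752
Gap between inputs: 8.294e-03; correction applied: −0.0005529647.

1.588213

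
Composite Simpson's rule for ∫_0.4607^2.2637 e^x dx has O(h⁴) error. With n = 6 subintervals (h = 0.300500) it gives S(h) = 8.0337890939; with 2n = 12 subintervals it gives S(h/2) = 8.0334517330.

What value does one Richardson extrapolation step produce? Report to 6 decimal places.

8.033429

With r = 4 the leading error scales as h^4, so the weight is 2^4 = 16.
2^4·A(h/2) = 128.5352277280; minus A(h) gives 120.5014386341.
Divide by 2^4 − 1 = 15.
Extrapolated: 120.5014386341 / 15 = 8.0334292423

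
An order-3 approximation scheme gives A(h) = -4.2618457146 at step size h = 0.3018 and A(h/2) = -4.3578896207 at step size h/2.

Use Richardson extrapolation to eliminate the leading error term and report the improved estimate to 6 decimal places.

-4.371610

Leading term ∝ h^3; use weight 8 = 2^3.
8 × (-4.3578896207) = -34.8631169656; subtract (-4.2618457146) → -30.6012712510
Denominator 8 − 1 = 7.
(8 × (-4.3578896207) − (-4.2618457146))/(8 − 1) = -4.3716101787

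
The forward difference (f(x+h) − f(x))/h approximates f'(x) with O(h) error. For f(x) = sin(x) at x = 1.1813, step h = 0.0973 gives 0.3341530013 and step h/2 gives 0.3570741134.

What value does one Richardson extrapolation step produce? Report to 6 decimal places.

0.379995

The method has order 1: 2^1 = 2.
2*0.3570741134 = 0.7141482268; subtract 0.3341530013 → 0.3799952255
Extrapolated: 0.3799952255 / 1 = 0.3799952255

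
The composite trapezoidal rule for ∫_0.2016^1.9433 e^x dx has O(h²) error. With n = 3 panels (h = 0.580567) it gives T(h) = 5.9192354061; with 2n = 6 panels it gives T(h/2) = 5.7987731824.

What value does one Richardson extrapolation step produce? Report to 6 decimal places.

r = 2: numerator weight 4, denominator 3.
Top: 4(5.7987731824) − (5.9192354061) = 17.2758573235
Divide by 2^2 − 1 = 3.
R = 17.2758573235/3 = 5.7586191078

5.758619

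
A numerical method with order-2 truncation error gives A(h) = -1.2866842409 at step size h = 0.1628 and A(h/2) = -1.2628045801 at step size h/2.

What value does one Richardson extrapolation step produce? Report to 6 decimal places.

-1.254845

With r = 2 the leading error scales as h^2, so the weight is 2^2 = 4.
4 × (-1.2628045801) − (-1.2866842409) = -3.7645340795
Denominator 4 − 1 = 3.
Result: -1.2548446932
Gap between inputs: 2.388e-02; correction applied: +0.0079598869.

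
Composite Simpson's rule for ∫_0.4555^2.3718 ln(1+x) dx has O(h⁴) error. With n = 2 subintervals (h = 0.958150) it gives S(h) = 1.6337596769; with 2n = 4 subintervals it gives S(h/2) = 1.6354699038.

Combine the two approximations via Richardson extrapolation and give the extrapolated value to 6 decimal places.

With r = 4 the leading error scales as h^4, so the weight is 2^4 = 16.
2^4 × A(h/2) = 26.1675184608; minus A(h) gives 24.5337587839.
24.5337587839 ÷ 15 = 1.6355839189
Gap between inputs: 1.710e-03; correction applied: +0.0001140151.

1.635584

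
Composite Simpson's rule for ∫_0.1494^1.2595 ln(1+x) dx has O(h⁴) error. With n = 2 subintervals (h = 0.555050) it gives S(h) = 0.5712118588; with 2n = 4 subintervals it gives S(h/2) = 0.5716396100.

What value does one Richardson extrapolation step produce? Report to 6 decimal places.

Order 4 gives 2^r = 16 and 2^r − 1 = 15.
Top: 16(0.5716396100) − (0.5712118588) = 8.5750219012
Divide by 2^4 − 1 = 15.
Extrapolated: 8.5750219012 / 15 = 0.5716681267

0.571668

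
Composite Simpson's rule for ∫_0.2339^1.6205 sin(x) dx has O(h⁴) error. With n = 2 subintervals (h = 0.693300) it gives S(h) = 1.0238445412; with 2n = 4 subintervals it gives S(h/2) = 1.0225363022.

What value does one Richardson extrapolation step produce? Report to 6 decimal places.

1.022449

r = 4, so 2^r = 16.
16·1.0225363022 = 16.3605808352; 16.3605808352 − 1.0238445412 = 15.3367362940
Denominator 16 − 1 = 15.
R = 15.3367362940/15 = 1.0224490863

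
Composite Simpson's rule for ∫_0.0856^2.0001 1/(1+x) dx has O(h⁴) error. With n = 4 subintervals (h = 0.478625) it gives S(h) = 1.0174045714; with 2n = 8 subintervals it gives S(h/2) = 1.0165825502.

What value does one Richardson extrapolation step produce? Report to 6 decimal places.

1.016528

Leading term ∝ h^4; use weight 16 = 2^4.
2^4*A(h/2) = 16.2653208032; minus A(h) gives 15.2479162318.
Denominator 16 − 1 = 15.
15.2479162318 ÷ 15 = 1.0165277488
Gap between inputs: 8.220e-04; correction applied: −0.0000548014.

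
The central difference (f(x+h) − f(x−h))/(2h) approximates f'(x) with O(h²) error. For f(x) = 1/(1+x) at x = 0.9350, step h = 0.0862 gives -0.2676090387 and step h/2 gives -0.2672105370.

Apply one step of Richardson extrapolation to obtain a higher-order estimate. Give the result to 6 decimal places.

-0.267078

Leading term ∝ h^2; use weight 4 = 2^2.
Difference of the inputs: -0.2672105370 − (-0.2676090387) = 0.0003985017
Correction (A(h/2) − A(h))/(4 − 1) = 0.0003985017/3 = 0.0001328339
R = -0.2672105370 + 0.0001328339 = -0.2670777031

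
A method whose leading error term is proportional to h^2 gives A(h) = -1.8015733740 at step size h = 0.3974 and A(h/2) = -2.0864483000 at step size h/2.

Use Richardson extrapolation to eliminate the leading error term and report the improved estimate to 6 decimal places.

Method order is 2; weight 2^2 = 4.
4*(-2.0864483000) = -8.3457932000; (-8.3457932000) − (-1.8015733740) = -6.5442198260
R = (-6.5442198260)/3 = -2.1814066087

-2.181407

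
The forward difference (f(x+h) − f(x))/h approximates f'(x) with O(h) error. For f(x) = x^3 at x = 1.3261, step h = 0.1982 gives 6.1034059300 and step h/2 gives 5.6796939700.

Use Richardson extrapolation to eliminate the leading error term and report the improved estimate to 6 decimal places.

5.255982

r = 1, so 2^r = 2.
Numerator 2*A(h/2) − A(h) = 2*5.6796939700 − 6.1034059300 = 5.2559820100
Denominator 2 − 1 = 1.
(2*5.6796939700 − 6.1034059300)/(2 − 1) = 5.2559820100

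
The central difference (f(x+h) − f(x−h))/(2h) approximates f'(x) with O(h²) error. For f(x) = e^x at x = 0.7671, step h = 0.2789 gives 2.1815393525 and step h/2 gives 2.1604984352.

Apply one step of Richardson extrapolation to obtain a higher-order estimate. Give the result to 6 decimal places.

r = 2: numerator weight 4, denominator 3.
4·2.1604984352 = 8.6419937408; 8.6419937408 − 2.1815393525 = 6.4604543883
(4·2.1604984352 − 2.1815393525)/(4 − 1) = 2.1534847961

2.153485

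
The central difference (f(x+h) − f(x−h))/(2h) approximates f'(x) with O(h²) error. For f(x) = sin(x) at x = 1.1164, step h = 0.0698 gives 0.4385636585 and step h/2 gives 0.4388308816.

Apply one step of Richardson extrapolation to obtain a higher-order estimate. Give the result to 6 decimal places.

r = 2: numerator weight 4, denominator 3.
Weighted: 1.7553235264 − 0.4385636585 = 1.3167598679
Divide by 2^2 − 1 = 3.
(4*0.4388308816 − 0.4385636585)/(4 − 1) = 0.4389199560
Shift from A(h/2): +0.0000890744.

0.438920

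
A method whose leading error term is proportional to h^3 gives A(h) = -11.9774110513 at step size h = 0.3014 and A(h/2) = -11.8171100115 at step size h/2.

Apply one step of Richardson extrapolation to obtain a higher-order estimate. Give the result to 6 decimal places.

-11.794210

r = 3, so 2^r = 8.
8 × (-11.8171100115) = -94.5368800920; subtract (-11.9774110513) → -82.5594690407
(8 × (-11.8171100115) − (-11.9774110513))/(8 − 1) = -11.7942098630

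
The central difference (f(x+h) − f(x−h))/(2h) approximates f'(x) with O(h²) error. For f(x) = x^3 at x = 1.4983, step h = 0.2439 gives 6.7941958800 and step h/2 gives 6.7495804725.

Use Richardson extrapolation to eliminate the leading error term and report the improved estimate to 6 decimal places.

6.734709

With r = 2 the leading error scales as h^2, so the weight is 2^2 = 4.
Weighted: 26.9983218900 − 6.7941958800 = 20.2041260100
(4·6.7495804725 − 6.7941958800)/(4 − 1) = 6.7347086700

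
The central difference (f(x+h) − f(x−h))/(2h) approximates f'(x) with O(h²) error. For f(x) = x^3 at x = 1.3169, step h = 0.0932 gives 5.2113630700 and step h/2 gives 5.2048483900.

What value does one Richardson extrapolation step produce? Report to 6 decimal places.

The method has order 2: 2^2 = 4.
Top: 4(5.2048483900) − (5.2113630700) = 15.6080304900
15.6080304900 ÷ 3 = 5.2026768300
Shift from A(h/2): −0.0021715600.

5.202677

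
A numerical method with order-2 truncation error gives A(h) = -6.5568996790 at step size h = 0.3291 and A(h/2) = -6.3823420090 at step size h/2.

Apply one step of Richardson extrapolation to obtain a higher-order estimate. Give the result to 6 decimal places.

-6.324156

r = 2: numerator weight 4, denominator 3.
Top: 4(-6.3823420090) − (-6.5568996790) = -18.9724683570
Extrapolated: (-18.9724683570) / 3 = -6.3241561190
Correction |R − A(h/2)| = 5.819e-02; gap |A(h/2) − A(h)| = 1.746e-01.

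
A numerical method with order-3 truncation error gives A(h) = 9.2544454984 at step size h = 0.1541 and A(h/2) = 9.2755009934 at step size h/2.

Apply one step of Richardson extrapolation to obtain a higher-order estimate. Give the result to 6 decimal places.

9.278509

Order 3 gives 2^r = 8 and 2^r − 1 = 7.
Weighted: 74.2040079472 − 9.2544454984 = 64.9495624488
Denominator 8 − 1 = 7.
Extrapolated: 64.9495624488 / 7 = 9.2785089213
Correction |R − A(h/2)| = 3.008e-03; gap |A(h/2) − A(h)| = 2.106e-02.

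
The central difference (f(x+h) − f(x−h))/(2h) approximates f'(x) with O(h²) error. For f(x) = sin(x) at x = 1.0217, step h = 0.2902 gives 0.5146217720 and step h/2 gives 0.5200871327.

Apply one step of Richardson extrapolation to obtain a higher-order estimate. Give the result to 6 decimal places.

The method has order 2: 2^2 = 4.
4 × 0.5200871327 − 0.5146217720 = 1.5657267588
Divide by 2^2 − 1 = 3.
1.5657267588 ÷ 3 = 0.5219089196
Correction |R − A(h/2)| = 1.822e-03; gap |A(h/2) − A(h)| = 5.465e-03.

0.521909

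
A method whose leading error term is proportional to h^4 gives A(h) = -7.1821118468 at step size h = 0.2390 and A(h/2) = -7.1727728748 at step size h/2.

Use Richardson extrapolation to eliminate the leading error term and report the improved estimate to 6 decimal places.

-7.172150

r = 4, so 2^r = 16.
Difference of the inputs: -7.1727728748 − (-7.1821118468) = 0.0093389720
Correction (A(h/2) − A(h))/(16 − 1) = 0.0093389720/15 = 0.0006225981
R = A(h/2) + (A(h/2) − A(h))/15 = -7.1727728748 + 0.0006225981 = -7.1721502767
Shift from A(h/2): +0.0006225981.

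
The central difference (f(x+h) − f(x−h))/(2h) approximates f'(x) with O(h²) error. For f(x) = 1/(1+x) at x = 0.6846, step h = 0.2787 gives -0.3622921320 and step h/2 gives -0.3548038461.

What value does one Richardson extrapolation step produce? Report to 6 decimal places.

r = 2, so 2^r = 4.
Weighted: (-1.4192153844) − (-0.3622921320) = -1.0569232524
Divide by 2^2 − 1 = 3.
(-1.0569232524) ÷ 3 = -0.3523077508
Gap between inputs: 7.488e-03; correction applied: +0.0024960953.

-0.352308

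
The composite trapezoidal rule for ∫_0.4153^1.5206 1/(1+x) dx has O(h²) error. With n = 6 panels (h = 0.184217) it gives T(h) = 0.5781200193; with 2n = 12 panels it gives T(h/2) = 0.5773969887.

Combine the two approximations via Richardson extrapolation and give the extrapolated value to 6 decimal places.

0.577156

Method order is 2; weight 2^2 = 4.
2^2*A(h/2) = 2.3095879548; minus A(h) gives 1.7314679355.
Divide by 2^2 − 1 = 3.
R = 1.7314679355/3 = 0.5771559785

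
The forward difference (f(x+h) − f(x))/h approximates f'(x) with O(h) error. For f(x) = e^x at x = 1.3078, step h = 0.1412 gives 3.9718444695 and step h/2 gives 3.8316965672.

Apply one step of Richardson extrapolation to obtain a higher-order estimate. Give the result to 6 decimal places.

3.691549

Method order is 1; weight 2^1 = 2.
Numerator 2*A(h/2) − A(h) = 2*3.8316965672 − 3.9718444695 = 3.6915486649
Divide by 2^1 − 1 = 1.
Extrapolated: 3.6915486649 / 1 = 3.6915486649
Gap between inputs: 1.401e-01; correction applied: −0.1401479023.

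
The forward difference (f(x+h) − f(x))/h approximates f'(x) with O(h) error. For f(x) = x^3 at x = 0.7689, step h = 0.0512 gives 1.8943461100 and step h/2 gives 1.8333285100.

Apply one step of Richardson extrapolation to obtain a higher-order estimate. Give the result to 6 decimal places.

1.772311

Leading term ∝ h^1; use weight 2 = 2^1.
2×1.8333285100 = 3.6666570200; 3.6666570200 − 1.8943461100 = 1.7723109100
1.7723109100 ÷ 1 = 1.7723109100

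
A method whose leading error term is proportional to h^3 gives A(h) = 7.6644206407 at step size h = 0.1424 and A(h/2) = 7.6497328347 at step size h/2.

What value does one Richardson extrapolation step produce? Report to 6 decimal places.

7.647635

Method order is 3; weight 2^3 = 8.
Top: 8(7.6497328347) − (7.6644206407) = 53.5334420369
(8·7.6497328347 − 7.6644206407)/(8 − 1) = 7.6476345767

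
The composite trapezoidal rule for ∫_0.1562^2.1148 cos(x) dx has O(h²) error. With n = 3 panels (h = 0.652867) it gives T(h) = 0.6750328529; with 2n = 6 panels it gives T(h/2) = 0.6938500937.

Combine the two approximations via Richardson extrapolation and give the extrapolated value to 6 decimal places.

Leading term ∝ h^2; use weight 4 = 2^2.
Weighted: 2.7754003748 − 0.6750328529 = 2.1003675219
R = 2.1003675219/3 = 0.7001225073
Gap between inputs: 1.882e-02; correction applied: +0.0062724136.

0.700123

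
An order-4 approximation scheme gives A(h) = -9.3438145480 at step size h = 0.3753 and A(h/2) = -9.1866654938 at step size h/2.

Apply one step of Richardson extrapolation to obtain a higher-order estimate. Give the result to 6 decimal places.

-9.176189

With r = 4 the leading error scales as h^4, so the weight is 2^4 = 16.
16*(-9.1866654938) = -146.9866479008; subtract (-9.3438145480) → -137.6428333528
(-137.6428333528) ÷ 15 = -9.1761888902
Shift from A(h/2): +0.0104766036.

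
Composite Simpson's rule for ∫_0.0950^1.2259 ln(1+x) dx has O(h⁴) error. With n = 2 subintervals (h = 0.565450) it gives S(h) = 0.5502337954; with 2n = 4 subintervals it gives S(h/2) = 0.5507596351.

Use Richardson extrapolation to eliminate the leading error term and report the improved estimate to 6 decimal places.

0.550795

Error is O(h^4); halving h shrinks it by 2^4 = 16.
16*0.5507596351 = 8.8121541616; 8.8121541616 − 0.5502337954 = 8.2619203662
R = 8.2619203662/15 = 0.5507946911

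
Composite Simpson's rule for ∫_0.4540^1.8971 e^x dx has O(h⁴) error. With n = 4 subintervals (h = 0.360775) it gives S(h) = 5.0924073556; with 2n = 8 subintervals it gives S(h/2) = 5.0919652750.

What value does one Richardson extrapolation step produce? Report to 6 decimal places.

Order 4 gives 2^r = 16 and 2^r − 1 = 15.
16 × 5.0919652750 = 81.4714444000; subtract 5.0924073556 → 76.3790370444
Divide by 2^4 − 1 = 15.
Result: 5.0919358030
Shift from A(h/2): −0.0000294720.

5.091936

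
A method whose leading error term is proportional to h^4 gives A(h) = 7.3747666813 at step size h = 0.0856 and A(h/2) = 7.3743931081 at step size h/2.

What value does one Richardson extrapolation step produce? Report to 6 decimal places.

7.374368

Leading term ∝ h^4; use weight 16 = 2^4.
16*7.3743931081 = 117.9902897296; 117.9902897296 − 7.3747666813 = 110.6155230483
Divide by 2^4 − 1 = 15.
110.6155230483 ÷ 15 = 7.3743682032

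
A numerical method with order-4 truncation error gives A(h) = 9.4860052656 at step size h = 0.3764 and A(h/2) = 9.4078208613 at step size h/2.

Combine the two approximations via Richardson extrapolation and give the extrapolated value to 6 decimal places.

9.402609

Method order is 4; weight 2^4 = 16.
16·9.4078208613 = 150.5251337808; subtract 9.4860052656 → 141.0391285152
Divide by 2^4 − 1 = 15.
R = 141.0391285152/15 = 9.4026085677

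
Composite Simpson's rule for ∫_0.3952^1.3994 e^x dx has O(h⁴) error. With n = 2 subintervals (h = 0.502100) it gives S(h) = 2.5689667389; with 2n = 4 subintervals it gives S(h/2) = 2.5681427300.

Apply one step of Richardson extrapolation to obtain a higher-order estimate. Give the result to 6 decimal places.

2.568088

r = 4, so 2^r = 16.
16×2.5681427300 − 2.5689667389 = 38.5213169411
(16×2.5681427300 − 2.5689667389)/(16 − 1) = 2.5680877961
Correction |R − A(h/2)| = 5.493e-05; gap |A(h/2) − A(h)| = 8.240e-04.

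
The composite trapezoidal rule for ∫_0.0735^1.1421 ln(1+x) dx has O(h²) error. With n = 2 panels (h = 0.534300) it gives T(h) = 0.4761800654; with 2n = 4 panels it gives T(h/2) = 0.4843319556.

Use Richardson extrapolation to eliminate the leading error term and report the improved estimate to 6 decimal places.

0.487049

With r = 2 the leading error scales as h^2, so the weight is 2^2 = 4.
4*0.4843319556 = 1.9373278224; 1.9373278224 − 0.4761800654 = 1.4611477570
1.4611477570 ÷ 3 = 0.4870492523
Gap between inputs: 8.152e-03; correction applied: +0.0027172967.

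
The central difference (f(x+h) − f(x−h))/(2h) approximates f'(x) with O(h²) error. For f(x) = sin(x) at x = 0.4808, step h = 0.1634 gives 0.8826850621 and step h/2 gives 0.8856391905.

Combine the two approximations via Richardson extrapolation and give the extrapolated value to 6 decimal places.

0.886624

The method has order 2: 2^2 = 4.
Numerator 4*A(h/2) − A(h) = 4*0.8856391905 − 0.8826850621 = 2.6598716999
2.6598716999 ÷ 3 = 0.8866239000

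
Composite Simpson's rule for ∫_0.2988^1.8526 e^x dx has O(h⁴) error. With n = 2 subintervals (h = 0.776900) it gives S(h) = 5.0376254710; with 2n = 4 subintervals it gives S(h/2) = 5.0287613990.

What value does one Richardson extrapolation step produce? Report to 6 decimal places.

5.028170

With r = 4 the leading error scales as h^4, so the weight is 2^4 = 16.
2^4*A(h/2) = 80.4601823840; minus A(h) gives 75.4225569130.
Denominator 16 − 1 = 15.
So the Richardson estimate is 5.0281704609.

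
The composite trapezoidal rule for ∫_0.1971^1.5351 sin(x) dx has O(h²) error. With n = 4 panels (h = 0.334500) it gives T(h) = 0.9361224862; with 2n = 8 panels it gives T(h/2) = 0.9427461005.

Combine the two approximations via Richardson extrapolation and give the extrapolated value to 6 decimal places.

0.944954

The method has order 2: 2^2 = 4.
2^2×A(h/2) = 3.7709844020; minus A(h) gives 2.8348619158.
2.8348619158 ÷ 3 = 0.9449539719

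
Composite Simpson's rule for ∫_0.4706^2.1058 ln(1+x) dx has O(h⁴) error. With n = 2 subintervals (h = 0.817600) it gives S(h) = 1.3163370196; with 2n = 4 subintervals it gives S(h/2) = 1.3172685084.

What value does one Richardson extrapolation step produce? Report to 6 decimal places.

1.317331

Leading term ∝ h^4; use weight 16 = 2^4.
A(h/2) − A(h) = 1.3172685084 − 1.3163370196 = 0.0009314888
Divide by 2^4 − 1 = 15: 0.0009314888/15 = 0.0000620993
R = A(h/2) + (A(h/2) − A(h))/15 = 1.3172685084 + 0.0000620993 = 1.3173306077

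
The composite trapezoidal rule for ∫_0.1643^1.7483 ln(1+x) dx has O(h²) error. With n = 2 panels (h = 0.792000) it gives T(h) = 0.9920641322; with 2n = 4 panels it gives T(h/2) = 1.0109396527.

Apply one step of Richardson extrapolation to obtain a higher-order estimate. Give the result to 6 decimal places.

1.017231

r = 2, so 2^r = 4.
Weighted: 4.0437586108 − 0.9920641322 = 3.0516944786
R = 3.0516944786/3 = 1.0172314929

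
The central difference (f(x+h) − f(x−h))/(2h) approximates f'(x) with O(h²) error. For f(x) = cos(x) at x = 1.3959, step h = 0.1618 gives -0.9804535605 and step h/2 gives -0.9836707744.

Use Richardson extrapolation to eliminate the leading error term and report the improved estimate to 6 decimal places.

-0.984743

Order 2 gives 2^r = 4 and 2^r − 1 = 3.
4*(-0.9836707744) = -3.9346830976; subtract (-0.9804535605) → -2.9542295371
Denominator 4 − 1 = 3.
(-2.9542295371) ÷ 3 = -0.9847431790
Gap between inputs: 3.217e-03; correction applied: −0.0010724046.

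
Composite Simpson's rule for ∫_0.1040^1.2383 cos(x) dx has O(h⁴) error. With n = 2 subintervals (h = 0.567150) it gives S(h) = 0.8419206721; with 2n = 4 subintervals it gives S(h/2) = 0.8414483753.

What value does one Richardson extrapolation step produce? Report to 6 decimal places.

r = 4: numerator weight 16, denominator 15.
Numerator 16×A(h/2) − A(h) = 16×0.8414483753 − 0.8419206721 = 12.6212533327
Denominator 16 − 1 = 15.
12.6212533327 ÷ 15 = 0.8414168888
Correction |R − A(h/2)| = 3.149e-05; gap |A(h/2) − A(h)| = 4.723e-04.

0.841417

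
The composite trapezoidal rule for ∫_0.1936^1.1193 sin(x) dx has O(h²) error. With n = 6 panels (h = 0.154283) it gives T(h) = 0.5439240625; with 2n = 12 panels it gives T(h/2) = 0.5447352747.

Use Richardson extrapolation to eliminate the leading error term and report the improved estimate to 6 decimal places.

r = 2: numerator weight 4, denominator 3.
2^2 × A(h/2) = 2.1789410988; minus A(h) gives 1.6350170363.
1.6350170363 ÷ 3 = 0.5450056788
Gap between inputs: 8.112e-04; correction applied: +0.0002704041.

0.545006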